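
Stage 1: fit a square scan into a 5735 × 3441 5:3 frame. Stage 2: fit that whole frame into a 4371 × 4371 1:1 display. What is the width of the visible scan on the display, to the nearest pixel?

2623 px

square in 5735×3441: fills the height, so the scan is 3441.00 × 3441.00.
The 5:3 canvas is width-limited in 4371×4371, giving 4371.00 × 2622.60; scale factor 0.7622.
So the scan's width is 3441.00 × 0.7622 ≈ 2622.60.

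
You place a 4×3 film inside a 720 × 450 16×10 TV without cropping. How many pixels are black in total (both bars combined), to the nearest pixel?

54000 pixels

4×3 (1.333) < 16×10 (1.600), so the film fills the height.
The film is 450 × 4/3 ≈ 600.0000 px wide.
720 − 600.0000 = 120.0000 px of bars.
Bar area = 120.0000 × 450 ≈ 54000 px.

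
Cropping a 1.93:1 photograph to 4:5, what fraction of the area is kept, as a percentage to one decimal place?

4:5 is narrower than 1.93:1, so the crop keeps the full height and trims the width.
Fraction kept = (0.800)/(1.930) ≈ 41.45%.

41.5%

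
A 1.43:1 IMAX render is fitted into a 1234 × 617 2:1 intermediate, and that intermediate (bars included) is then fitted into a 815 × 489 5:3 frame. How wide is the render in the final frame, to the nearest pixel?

583 px

1.43:1 IMAX in 1234×617: fills the height, so the render is 882.31 × 617.00.
The 2:1 canvas is width-limited in 815×489, giving 815.00 × 407.50; scale factor 0.6605.
The render scales with it: width 882.31 × 0.6605 ≈ 582.73.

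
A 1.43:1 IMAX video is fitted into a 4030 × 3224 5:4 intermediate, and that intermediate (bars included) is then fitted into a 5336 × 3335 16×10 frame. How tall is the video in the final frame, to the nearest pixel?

Inside the 4030×3224 canvas the video is width-limited at 4030.00 × 2818.18.
5:4 in 5336×3335: fills the height, so the intermediate becomes 4168.75 × 3335.00 — a scale of ×1.0344.
So the video's height is 2818.18 × 1.0344 ≈ 2915.21.

2915 px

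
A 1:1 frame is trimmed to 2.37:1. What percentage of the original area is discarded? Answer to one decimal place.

The width stays; only height is cut (since 2.37:1 is wider than 1:1).
Area ratio = (1.000)/(2.370) = 42.19%; the remaining 57.81% is cropped out.

57.8%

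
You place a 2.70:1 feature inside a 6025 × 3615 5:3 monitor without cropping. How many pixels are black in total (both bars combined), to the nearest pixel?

8335699 pixels

2.70:1 (2.700) > 5:3 (1.667), so the feature fills the width.
Content height = 6025 / 2.700 ≈ 2231.4815 px.
Leftover height: 3615 − 2231.4815 = 1383.5185 px.
Across the 6025-px span: 1383.5185 × 6025 ≈ 8335699 px.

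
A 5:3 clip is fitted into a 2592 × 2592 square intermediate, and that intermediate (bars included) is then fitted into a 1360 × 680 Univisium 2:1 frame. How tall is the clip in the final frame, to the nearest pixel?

First fit — 5:3 into 2592×2592 spans the width: 2592.00 × 1555.20.
Second fit — the square canvas into 1360×680 spans the height: 680.00 × 680.00 (×0.2623 from 2592×2592).
So the clip's height is 1555.20 × 0.2623 ≈ 408.00.

408 px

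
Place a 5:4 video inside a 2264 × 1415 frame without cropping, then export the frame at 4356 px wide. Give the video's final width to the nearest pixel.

In the 2264×1415 frame the video fills the height: width = 1415 × 5/4 ≈ 1768.75 px.
The frame scales by 4356/2264 = 1.9240; 1768.75 × 1.9240 ≈ 3403.12 px.

3403 px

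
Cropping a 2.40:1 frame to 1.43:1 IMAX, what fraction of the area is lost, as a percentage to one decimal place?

40.4%

The height stays; only width is cut (since 1.43:1 IMAX is narrower than 2.40:1).
(1.430)/(2.400) ≈ 0.596 of the area survives, leaving 40.42% discarded.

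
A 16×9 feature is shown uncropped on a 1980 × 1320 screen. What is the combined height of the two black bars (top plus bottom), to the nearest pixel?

16×9 (1.778) > 3×2 (1.500), so the feature fills the width.
The feature is 1980 × 9/16 ≈ 1113.75 px tall.
Black = 1320 − 1113.75 = 206.25 px.

206 px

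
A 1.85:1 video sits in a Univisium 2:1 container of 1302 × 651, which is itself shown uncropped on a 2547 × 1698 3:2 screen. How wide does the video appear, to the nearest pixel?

Inside the 1302×651 canvas the video is height-limited at 1204.35 × 651.00.
Second fit — the Univisium 2:1 canvas into 2547×1698 spans the width: 2547.00 × 1273.50 (×1.9562 from 1302×651).
Applying the same ×1.9562: 1204.35 → 2355.97.

2356 px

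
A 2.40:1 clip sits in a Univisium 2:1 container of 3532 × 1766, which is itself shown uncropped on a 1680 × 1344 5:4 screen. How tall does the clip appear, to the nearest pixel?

700 px

Inside the 3532×1766 canvas the clip is width-limited at 3532.00 × 1471.67.
Second fit — the Univisium 2:1 canvas into 1680×1344 spans the width: 1680.00 × 840.00 (×0.4757 from 3532×1766).
So the clip's height is 1471.67 × 0.4757 ≈ 700.00.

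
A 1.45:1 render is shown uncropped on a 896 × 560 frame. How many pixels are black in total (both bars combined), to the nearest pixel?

47040 pixels

Since 1.450 < 1.600, the render is height-limited.
The render is 560 × 1.450 ≈ 812.0000 px wide.
896 − 812.0000 = 84.0000 px of bars.
Across the 560-px span: 84.0000 × 560 ≈ 47040 px.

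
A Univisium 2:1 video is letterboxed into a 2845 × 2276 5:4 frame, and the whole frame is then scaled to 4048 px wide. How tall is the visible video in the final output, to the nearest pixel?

2024 px

Fitted into 2845×2276, the video spans the width; its height is 2845 × 1/2 ≈ 1422.50 px.
Scaling 2845 → 4048 is ×1.4228, so the height becomes 1422.50 × 1.4228 ≈ 2024.00 px.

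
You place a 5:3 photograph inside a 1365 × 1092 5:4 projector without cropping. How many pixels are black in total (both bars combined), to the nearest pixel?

5:3 is wider than 5:4, so it spans the full width.
Content height = 1365 × 3/5 ≈ 819.0000 px.
1092 − 819.0000 = 273.0000 px of bars.
That's 273.0000 × 1365 ≈ 372645 black pixels.

372645 pixels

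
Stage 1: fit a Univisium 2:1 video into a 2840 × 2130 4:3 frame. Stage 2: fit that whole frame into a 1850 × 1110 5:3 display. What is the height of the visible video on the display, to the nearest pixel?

Univisium 2:1 in 2840×2130: fills the width, so the video is 2840.00 × 1420.00.
Second fit — the 4:3 canvas into 1850×1110 spans the height: 1480.00 × 1110.00 (×0.5211 from 2840×2130).
The video scales with it: height 1420.00 × 0.5211 ≈ 740.00.

740 px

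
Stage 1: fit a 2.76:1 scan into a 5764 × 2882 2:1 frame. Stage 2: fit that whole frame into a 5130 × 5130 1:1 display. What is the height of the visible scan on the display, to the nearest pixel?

1859 px

First fit — 2.76:1 into 5764×2882 spans the width: 5764.00 × 2088.41.
Second fit — the 2:1 canvas into 5130×5130 spans the width: 5130.00 × 2565.00 (×0.8900 from 5764×2882).
Applying the same ×0.8900: 2088.41 → 1858.70.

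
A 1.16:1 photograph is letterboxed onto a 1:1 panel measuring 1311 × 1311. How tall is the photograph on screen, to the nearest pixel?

1130 px

Since 1.160 > 1.000, the photograph is width-limited.
Content height = 1311 / 1.160 ≈ 1130.17 px.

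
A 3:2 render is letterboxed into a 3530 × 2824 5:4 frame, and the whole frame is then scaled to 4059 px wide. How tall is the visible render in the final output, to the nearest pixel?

At 3530×2824 the render is width-limited, so height = 3530 × 2/3 ≈ 2353.33 px.
Resizing to 4059 px wide multiplies everything by 1.1499: 2353.33 → 2706.00 px.

2706 px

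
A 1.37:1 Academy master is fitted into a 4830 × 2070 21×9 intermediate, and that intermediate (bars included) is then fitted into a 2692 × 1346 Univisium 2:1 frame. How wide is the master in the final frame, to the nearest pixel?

Inside the 4830×2070 canvas the master is height-limited at 2835.90 × 2070.00.
Second fit — the 21×9 canvas into 2692×1346 spans the width: 2692.00 × 1153.71 (×0.5573 from 4830×2070).
Applying the same ×0.5573: 2835.90 → 1580.59.

1581 px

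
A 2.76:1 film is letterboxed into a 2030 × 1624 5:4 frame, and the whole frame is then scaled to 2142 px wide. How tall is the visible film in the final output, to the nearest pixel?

776 px

Fitted into 2030×1624, the film spans the width; its height is 2030 / 2.760 ≈ 735.51 px.
Scaling 2030 → 2142 is ×1.0552, so the height becomes 735.51 × 1.0552 ≈ 776.09 px.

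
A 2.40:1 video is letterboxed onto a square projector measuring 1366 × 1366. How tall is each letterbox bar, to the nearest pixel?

398 px

Since 2.400 > 1.000, the video is width-limited.
That makes the image 569.17 px tall (1366 / 2.400).
Leftover height: 1366 − 569.17 = 796.83 px → 398.42 each side.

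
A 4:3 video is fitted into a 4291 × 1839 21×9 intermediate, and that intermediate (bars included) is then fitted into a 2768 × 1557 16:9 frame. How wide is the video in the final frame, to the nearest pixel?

1582 px

4:3 in 4291×1839: fills the height, so the video is 2452.00 × 1839.00.
Second fit — the 21×9 canvas into 2768×1557 spans the width: 2768.00 × 1186.29 (×0.6451 from 4291×1839).
The video scales with it: width 2452.00 × 0.6451 ≈ 1581.71.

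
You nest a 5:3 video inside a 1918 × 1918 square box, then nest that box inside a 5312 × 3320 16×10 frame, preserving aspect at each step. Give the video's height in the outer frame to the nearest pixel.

5:3 in 1918×1918: fills the width, so the video is 1918.00 × 1150.80.
The square canvas is height-limited in 5312×3320, giving 3320.00 × 3320.00; scale factor 1.7310.
The video scales with it: height 1150.80 × 1.7310 ≈ 1992.00.

1992 px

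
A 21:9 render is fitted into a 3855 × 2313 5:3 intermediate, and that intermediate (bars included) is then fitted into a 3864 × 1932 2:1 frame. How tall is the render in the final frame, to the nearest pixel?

First fit — 21:9 into 3855×2313 spans the width: 3855.00 × 1652.14.
Second fit — the 5:3 canvas into 3864×1932 spans the height: 3220.00 × 1932.00 (×0.8353 from 3855×2313).
So the render's height is 1652.14 × 0.8353 ≈ 1380.00.

1380 px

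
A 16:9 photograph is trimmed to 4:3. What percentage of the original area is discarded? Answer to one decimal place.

4:3 is narrower than 16:9, so the crop keeps the full height and trims the width.
(1.333)/(1.778) ≈ 0.750 of the area survives, leaving 25.00% discarded.

25.0%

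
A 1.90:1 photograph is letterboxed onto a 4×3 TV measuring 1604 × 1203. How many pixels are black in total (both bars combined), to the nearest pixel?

575498 pixels

Since 1.900 > 1.333, the photograph is width-limited.
The photograph is 1604 / 1.900 ≈ 844.2105 px tall.
Black = 1203 − 844.2105 = 358.7895 px.
Across the 1604-px span: 358.7895 × 1604 ≈ 575498 px.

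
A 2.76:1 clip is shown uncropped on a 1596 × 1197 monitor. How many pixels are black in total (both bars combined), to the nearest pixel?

2.76:1 is wider than 4:3, so it spans the full width.
Content height = 1596 / 2.760 ≈ 578.2609 px.
1197 − 578.2609 = 618.7391 px of bars.
That's 618.7391 × 1596 ≈ 987508 black pixels.

987508 pixels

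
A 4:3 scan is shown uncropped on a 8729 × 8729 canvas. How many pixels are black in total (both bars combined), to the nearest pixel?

4:3 (1.333) > 1:1 (1.000), so the scan fills the width.
That makes the image 6546.7500 px tall (8729 × 3/4).
Leftover height: 8729 − 6546.7500 = 2182.2500 px.
That's 2182.2500 × 8729 ≈ 19048860 black pixels.

19048860 pixels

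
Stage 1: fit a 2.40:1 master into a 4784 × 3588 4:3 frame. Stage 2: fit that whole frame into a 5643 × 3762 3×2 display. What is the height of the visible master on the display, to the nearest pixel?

First fit — 2.40:1 into 4784×3588 spans the width: 4784.00 × 1993.33.
The 4:3 canvas is height-limited in 5643×3762, giving 5016.00 × 3762.00; scale factor 1.0485.
The master scales with it: height 1993.33 × 1.0485 ≈ 2090.00.

2090 px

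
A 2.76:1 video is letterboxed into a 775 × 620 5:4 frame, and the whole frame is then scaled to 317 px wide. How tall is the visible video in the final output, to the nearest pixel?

115 px

Fitted into 775×620, the video spans the width; its height is 775 / 2.760 ≈ 280.80 px.
Resizing to 317 px wide multiplies everything by 0.4090: 280.80 → 114.86 px.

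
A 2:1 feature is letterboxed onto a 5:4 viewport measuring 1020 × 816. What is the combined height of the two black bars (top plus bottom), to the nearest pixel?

306 px

2:1 is wider than 5:4, so it spans the full width.
The feature is 1020 × 1/2 ≈ 510.00 px tall.
Leftover height: 816 − 510.00 = 306.00 px.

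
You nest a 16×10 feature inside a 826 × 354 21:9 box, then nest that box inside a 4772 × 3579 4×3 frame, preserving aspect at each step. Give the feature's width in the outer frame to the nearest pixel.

3272 px

16×10 in 826×354: fills the height, so the feature is 566.40 × 354.00.
21:9 in 4772×3579: fills the width, so the intermediate becomes 4772.00 × 2045.14 — a scale of ×5.7772.
The feature scales with it: width 566.40 × 5.7772 ≈ 3272.23.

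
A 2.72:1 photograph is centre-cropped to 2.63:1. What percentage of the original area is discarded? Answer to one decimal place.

3.3%

Going from 2.72:1 to 2.63:1 means cutting width while keeping height.
(2.630)/(2.720) ≈ 0.967 of the area survives, leaving 3.31% discarded.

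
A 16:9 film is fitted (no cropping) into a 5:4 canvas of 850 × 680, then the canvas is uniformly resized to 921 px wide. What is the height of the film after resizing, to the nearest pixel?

In the 850×680 frame the film fills the width: height = 850 × 9/16 ≈ 478.12 px.
The frame scales by 921/850 = 1.0835; 478.12 × 1.0835 ≈ 518.06 px.

518 px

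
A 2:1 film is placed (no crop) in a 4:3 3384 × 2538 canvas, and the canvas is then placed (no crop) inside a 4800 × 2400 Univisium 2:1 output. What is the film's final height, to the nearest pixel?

First fit — 2:1 into 3384×2538 spans the width: 3384.00 × 1692.00.
The 4:3 canvas is height-limited in 4800×2400, giving 3200.00 × 2400.00; scale factor 0.9456.
Applying the same ×0.9456: 1692.00 → 1600.00.

1600 px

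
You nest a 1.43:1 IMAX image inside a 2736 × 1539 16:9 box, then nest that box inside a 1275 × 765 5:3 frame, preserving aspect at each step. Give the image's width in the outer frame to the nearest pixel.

Inside the 2736×1539 canvas the image is height-limited at 2200.77 × 1539.00.
Second fit — the 16:9 canvas into 1275×765 spans the width: 1275.00 × 717.19 (×0.4660 from 2736×1539).
The image scales with it: width 2200.77 × 0.4660 ≈ 1025.58.

1026 px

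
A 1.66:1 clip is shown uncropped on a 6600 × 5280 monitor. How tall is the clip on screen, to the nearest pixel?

1.66:1 is wider than 5:4, so it spans the full width.
That makes the image 3975.90 px tall (6600 / 1.660).

3976 px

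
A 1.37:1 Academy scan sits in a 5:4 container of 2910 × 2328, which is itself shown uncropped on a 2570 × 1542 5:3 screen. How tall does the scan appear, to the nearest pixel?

1.37:1 Academy in 2910×2328: fills the width, so the scan is 2910.00 × 2124.09.
Second fit — the 5:4 canvas into 2570×1542 spans the height: 1927.50 × 1542.00 (×0.6624 from 2910×2328).
Applying the same ×0.6624: 2124.09 → 1406.93.

1407 px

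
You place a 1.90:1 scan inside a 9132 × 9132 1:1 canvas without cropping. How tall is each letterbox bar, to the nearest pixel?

2163 px

1.90:1 is wider than 1:1, so it spans the full width.
Content height = 9132 / 1.900 ≈ 4806.32 px.
Leftover height: 9132 − 4806.32 = 4325.68 px → 2162.84 each side.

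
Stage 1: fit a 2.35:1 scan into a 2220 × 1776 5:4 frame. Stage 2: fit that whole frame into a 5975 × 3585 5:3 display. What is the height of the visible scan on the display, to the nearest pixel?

1907 px

First fit — 2.35:1 into 2220×1776 spans the width: 2220.00 × 944.68.
Second fit — the 5:4 canvas into 5975×3585 spans the height: 4481.25 × 3585.00 (×2.0186 from 2220×1776).
Applying the same ×2.0186: 944.68 → 1906.91.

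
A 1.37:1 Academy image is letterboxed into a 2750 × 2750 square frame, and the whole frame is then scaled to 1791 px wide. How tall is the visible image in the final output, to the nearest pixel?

Fitted into 2750×2750, the image spans the width; its height is 2750 / 1.370 ≈ 2007.30 px.
Resizing to 1791 px wide multiplies everything by 0.6513: 2007.30 → 1307.30 px.

1307 px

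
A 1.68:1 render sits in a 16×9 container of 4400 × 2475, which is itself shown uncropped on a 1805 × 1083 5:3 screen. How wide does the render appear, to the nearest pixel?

First fit — 1.68:1 into 4400×2475 spans the height: 4158.00 × 2475.00.
The 16×9 canvas is width-limited in 1805×1083, giving 1805.00 × 1015.31; scale factor 0.4102.
The render scales with it: width 4158.00 × 0.4102 ≈ 1705.72.

1706 px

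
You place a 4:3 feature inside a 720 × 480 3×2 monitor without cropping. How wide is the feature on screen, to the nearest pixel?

640 px

4:3 is narrower than 3×2, so it spans the full height.
Content width = 480 × 4/3 ≈ 640.00 px.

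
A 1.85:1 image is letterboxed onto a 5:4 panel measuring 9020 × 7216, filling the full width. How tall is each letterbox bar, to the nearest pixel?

Content height = 9020 / 1.850 ≈ 4875.68 px.
7216 − 4875.68 = 2340.32 px of bars (1170.16 each).

1170 px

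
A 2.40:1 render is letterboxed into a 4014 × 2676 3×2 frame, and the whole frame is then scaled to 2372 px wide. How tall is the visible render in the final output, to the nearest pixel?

988 px

In the 4014×2676 frame the render fills the width: height = 4014 / 2.400 ≈ 1672.50 px.
Scaling 4014 → 2372 is ×0.5909, so the height becomes 1672.50 × 0.5909 ≈ 988.33 px.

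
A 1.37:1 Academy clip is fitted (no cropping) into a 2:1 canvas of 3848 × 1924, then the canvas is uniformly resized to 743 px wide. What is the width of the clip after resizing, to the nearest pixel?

509 px

In the 3848×1924 frame the clip fills the height: width = 1924 × 1.370 ≈ 2635.88 px.
Scaling 3848 → 743 is ×0.1931, so the width becomes 2635.88 × 0.1931 ≈ 508.95 px.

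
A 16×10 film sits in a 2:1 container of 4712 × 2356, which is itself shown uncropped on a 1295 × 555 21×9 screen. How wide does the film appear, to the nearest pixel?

888 px

First fit — 16×10 into 4712×2356 spans the height: 3769.60 × 2356.00.
The 2:1 canvas is height-limited in 1295×555, giving 1110.00 × 555.00; scale factor 0.2356.
Applying the same ×0.2356: 3769.60 → 888.00.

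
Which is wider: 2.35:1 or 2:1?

2.35:1

2.35 and 2; 2.35 > 2.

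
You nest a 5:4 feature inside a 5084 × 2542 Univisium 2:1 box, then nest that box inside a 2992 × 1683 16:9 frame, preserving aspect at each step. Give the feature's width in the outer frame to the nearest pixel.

5:4 in 5084×2542: fills the height, so the feature is 3177.50 × 2542.00.
The Univisium 2:1 canvas is width-limited in 2992×1683, giving 2992.00 × 1496.00; scale factor 0.5885.
So the feature's width is 3177.50 × 0.5885 ≈ 1870.00.

1870 px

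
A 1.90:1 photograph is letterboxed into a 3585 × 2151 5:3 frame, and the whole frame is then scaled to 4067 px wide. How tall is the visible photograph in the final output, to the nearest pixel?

Fitted into 3585×2151, the photograph spans the width; its height is 3585 / 1.900 ≈ 1886.84 px.
The frame scales by 4067/3585 = 1.1344; 1886.84 × 1.1344 ≈ 2140.53 px.

2141 px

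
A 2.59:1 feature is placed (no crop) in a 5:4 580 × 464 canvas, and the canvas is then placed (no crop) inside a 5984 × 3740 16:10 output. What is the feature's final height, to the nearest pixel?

Inside the 580×464 canvas the feature is width-limited at 580.00 × 223.94.
5:4 in 5984×3740: fills the height, so the intermediate becomes 4675.00 × 3740.00 — a scale of ×8.0603.
So the feature's height is 223.94 × 8.0603 ≈ 1805.02.

1805 px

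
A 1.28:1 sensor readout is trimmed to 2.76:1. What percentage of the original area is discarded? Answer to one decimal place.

53.6%

2.76:1 is wider than 1.28:1, so the crop keeps the full width and trims the height.
Fraction kept = (1.280)/(2.760) ≈ 46.38%, so 53.62% is lost.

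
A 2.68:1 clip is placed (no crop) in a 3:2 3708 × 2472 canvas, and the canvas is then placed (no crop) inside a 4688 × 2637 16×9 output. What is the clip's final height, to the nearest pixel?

1476 px

2.68:1 in 3708×2472: fills the width, so the clip is 3708.00 × 1383.58.
Second fit — the 3:2 canvas into 4688×2637 spans the height: 3955.50 × 2637.00 (×1.0667 from 3708×2472).
The clip scales with it: height 1383.58 × 1.0667 ≈ 1475.93.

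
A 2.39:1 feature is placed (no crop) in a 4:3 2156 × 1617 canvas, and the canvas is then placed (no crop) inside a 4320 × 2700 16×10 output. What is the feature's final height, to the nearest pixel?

2.39:1 in 2156×1617: fills the width, so the feature is 2156.00 × 902.09.
The 4:3 canvas is height-limited in 4320×2700, giving 3600.00 × 2700.00; scale factor 1.6698.
The feature scales with it: height 902.09 × 1.6698 ≈ 1506.28.

1506 px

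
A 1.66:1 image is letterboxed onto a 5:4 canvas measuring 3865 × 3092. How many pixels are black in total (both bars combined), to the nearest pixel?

Since 1.660 > 1.250, the image is width-limited.
The image is 3865 / 1.660 ≈ 2328.3133 px tall.
Leftover height: 3092 − 2328.3133 = 763.6867 px.
That's 763.6867 × 3865 ≈ 2951649 black pixels.

2951649 pixels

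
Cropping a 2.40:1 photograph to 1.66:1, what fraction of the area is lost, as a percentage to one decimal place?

30.8%

Going from 2.40:1 to 1.66:1 means cutting width while keeping height.
Area ratio = (1.660)/(2.400) = 69.17%; the remaining 30.83% is cropped out.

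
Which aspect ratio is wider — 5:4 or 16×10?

5:4 = 1.25 and 16×10 = 1.6; 1.6 > 1.25.

16×10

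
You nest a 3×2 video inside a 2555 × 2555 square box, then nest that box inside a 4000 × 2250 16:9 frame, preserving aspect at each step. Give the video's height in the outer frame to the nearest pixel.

1500 px

3×2 in 2555×2555: fills the width, so the video is 2555.00 × 1703.33.
Second fit — the square canvas into 4000×2250 spans the height: 2250.00 × 2250.00 (×0.8806 from 2555×2555).
Applying the same ×0.8806: 1703.33 → 1500.00.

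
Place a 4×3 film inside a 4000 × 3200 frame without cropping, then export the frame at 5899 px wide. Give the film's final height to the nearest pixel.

4424 px

At 4000×3200 the film is width-limited, so height = 4000 × 3/4 ≈ 3000.00 px.
The frame scales by 5899/4000 = 1.4748; 3000.00 × 1.4748 ≈ 4424.25 px.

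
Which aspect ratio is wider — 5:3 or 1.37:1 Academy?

5:3 = 1.667 and 1.37; 1.667 > 1.37.

5:3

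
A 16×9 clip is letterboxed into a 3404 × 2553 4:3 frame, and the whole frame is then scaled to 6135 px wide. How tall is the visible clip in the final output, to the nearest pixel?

Fitted into 3404×2553, the clip spans the width; its height is 3404 × 9/16 ≈ 1914.75 px.
Resizing to 6135 px wide multiplies everything by 1.8023: 1914.75 → 3450.94 px.

3451 px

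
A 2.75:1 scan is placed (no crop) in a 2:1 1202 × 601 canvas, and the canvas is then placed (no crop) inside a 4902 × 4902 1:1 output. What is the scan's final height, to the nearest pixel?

2.75:1 in 1202×601: fills the width, so the scan is 1202.00 × 437.09.
The 2:1 canvas is width-limited in 4902×4902, giving 4902.00 × 2451.00; scale factor 4.0782.
The scan scales with it: height 437.09 × 4.0782 ≈ 1782.55.

1783 px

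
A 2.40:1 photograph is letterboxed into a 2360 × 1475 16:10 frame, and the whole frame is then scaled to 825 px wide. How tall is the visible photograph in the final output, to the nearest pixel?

At 2360×1475 the photograph is width-limited, so height = 2360 / 2.400 ≈ 983.33 px.
Scaling 2360 → 825 is ×0.3496, so the height becomes 983.33 × 0.3496 ≈ 343.75 px.

344 px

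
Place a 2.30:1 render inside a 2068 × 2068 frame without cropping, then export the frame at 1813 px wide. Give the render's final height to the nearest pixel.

Fitted into 2068×2068, the render spans the width; its height is 2068 / 2.300 ≈ 899.13 px.
Resizing to 1813 px wide multiplies everything by 0.8767: 899.13 → 788.26 px.

788 px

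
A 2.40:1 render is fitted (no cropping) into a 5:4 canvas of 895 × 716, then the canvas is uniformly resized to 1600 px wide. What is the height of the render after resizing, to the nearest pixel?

At 895×716 the render is width-limited, so height = 895 / 2.400 ≈ 372.92 px.
The frame scales by 1600/895 = 1.7877; 372.92 × 1.7877 ≈ 666.67 px.

667 px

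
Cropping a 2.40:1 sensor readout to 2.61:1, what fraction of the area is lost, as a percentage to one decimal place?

The width stays; only height is cut (since 2.61:1 is wider than 2.40:1).
(2.400)/(2.610) ≈ 0.920 of the area survives, leaving 8.05% discarded.

8.0%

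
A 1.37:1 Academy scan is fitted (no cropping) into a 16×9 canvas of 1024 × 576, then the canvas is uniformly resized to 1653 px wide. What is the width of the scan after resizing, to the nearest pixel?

1274 px

In the 1024×576 frame the scan fills the height: width = 576 × 1.370 ≈ 789.12 px.
Scaling 1024 → 1653 is ×1.6143, so the width becomes 789.12 × 1.6143 ≈ 1273.84 px.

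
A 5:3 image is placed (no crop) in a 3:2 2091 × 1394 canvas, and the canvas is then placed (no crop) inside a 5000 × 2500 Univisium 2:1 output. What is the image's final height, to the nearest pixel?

2250 px

5:3 in 2091×1394: fills the width, so the image is 2091.00 × 1254.60.
Second fit — the 3:2 canvas into 5000×2500 spans the height: 3750.00 × 2500.00 (×1.7934 from 2091×1394).
So the image's height is 1254.60 × 1.7934 ≈ 2250.00.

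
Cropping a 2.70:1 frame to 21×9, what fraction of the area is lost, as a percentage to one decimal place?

13.6%

Going from 2.70:1 to 21×9 means cutting width while keeping height.
Area ratio = (2.333)/(2.700) = 86.42%; the remaining 13.58% is cropped out.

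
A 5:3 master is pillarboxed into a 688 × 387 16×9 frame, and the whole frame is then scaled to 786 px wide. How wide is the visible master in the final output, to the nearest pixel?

In the 688×387 frame the master fills the height: width = 387 × 5/3 ≈ 645.00 px.
Scaling 688 → 786 is ×1.1424, so the width becomes 645.00 × 1.1424 ≈ 736.88 px.

737 px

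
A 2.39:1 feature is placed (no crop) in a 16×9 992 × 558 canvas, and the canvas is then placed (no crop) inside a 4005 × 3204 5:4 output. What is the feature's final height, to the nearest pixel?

2.39:1 in 992×558: fills the width, so the feature is 992.00 × 415.06.
The 16×9 canvas is width-limited in 4005×3204, giving 4005.00 × 2252.81; scale factor 4.0373.
Applying the same ×4.0373: 415.06 → 1675.73.

1676 px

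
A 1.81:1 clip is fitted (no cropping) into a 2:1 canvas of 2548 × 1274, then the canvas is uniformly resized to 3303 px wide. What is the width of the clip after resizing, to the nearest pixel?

At 2548×1274 the clip is height-limited, so width = 1274 × 1.810 ≈ 2305.94 px.
Scaling 2548 → 3303 is ×1.2963, so the width becomes 2305.94 × 1.2963 ≈ 2989.22 px.

2989 px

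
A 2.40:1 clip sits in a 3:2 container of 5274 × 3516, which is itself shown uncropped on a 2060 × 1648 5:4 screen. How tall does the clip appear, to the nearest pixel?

858 px

Inside the 5274×3516 canvas the clip is width-limited at 5274.00 × 2197.50.
3:2 in 2060×1648: fills the width, so the intermediate becomes 2060.00 × 1373.33 — a scale of ×0.3906.
So the clip's height is 2197.50 × 0.3906 ≈ 858.33.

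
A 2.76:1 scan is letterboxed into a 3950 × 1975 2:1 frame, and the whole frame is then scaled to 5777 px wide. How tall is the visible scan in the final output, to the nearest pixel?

In the 3950×1975 frame the scan fills the width: height = 3950 / 2.760 ≈ 1431.16 px.
Scaling 3950 → 5777 is ×1.4625, so the height becomes 1431.16 × 1.4625 ≈ 2093.12 px.

2093 px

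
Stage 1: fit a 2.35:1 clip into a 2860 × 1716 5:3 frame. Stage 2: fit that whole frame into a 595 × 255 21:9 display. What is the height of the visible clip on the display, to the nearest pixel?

First fit — 2.35:1 into 2860×1716 spans the width: 2860.00 × 1217.02.
Second fit — the 5:3 canvas into 595×255 spans the height: 425.00 × 255.00 (×0.1486 from 2860×1716).
Applying the same ×0.1486: 1217.02 → 180.85.

181 px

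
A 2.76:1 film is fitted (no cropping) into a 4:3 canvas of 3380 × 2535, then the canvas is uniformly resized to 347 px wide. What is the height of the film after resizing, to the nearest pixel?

In the 3380×2535 frame the film fills the width: height = 3380 / 2.760 ≈ 1224.64 px.
Resizing to 347 px wide multiplies everything by 0.1027: 1224.64 → 125.72 px.

126 px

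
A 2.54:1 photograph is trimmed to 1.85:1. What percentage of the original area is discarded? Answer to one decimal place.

27.2%

The height stays; only width is cut (since 1.85:1 is narrower than 2.54:1).
(1.850)/(2.540) ≈ 0.728 of the area survives, leaving 27.17% discarded.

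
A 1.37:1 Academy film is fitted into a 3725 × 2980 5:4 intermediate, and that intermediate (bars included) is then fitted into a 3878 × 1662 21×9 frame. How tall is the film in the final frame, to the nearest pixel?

Inside the 3725×2980 canvas the film is width-limited at 3725.00 × 2718.98.
The 5:4 canvas is height-limited in 3878×1662, giving 2077.50 × 1662.00; scale factor 0.5577.
The film scales with it: height 2718.98 × 0.5577 ≈ 1516.42.

1516 px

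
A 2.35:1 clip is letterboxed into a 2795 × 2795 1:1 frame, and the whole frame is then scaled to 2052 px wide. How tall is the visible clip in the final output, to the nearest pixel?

873 px

At 2795×2795 the clip is width-limited, so height = 2795 / 2.350 ≈ 1189.36 px.
Scaling 2795 → 2052 is ×0.7342, so the height becomes 1189.36 × 0.7342 ≈ 873.19 px.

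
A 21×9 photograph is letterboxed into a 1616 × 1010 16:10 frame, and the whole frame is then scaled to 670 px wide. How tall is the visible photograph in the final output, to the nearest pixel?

287 px

At 1616×1010 the photograph is width-limited, so height = 1616 × 9/21 ≈ 692.57 px.
Resizing to 670 px wide multiplies everything by 0.4146: 692.57 → 287.14 px.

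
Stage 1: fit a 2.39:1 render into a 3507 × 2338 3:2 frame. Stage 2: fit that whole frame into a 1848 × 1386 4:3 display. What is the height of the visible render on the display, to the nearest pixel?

First fit — 2.39:1 into 3507×2338 spans the width: 3507.00 × 1467.36.
3:2 in 1848×1386: fills the width, so the intermediate becomes 1848.00 × 1232.00 — a scale of ×0.5269.
Applying the same ×0.5269: 1467.36 → 773.22.

773 px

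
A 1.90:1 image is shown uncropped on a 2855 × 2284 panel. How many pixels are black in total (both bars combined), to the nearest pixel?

1.90:1 is wider than 5:4, so it spans the full width.
That makes the image 1502.6316 px tall (2855 / 1.900).
2284 − 1502.6316 = 781.3684 px of bars.
Across the 2855-px span: 781.3684 × 2855 ≈ 2230807 px.

2230807 pixels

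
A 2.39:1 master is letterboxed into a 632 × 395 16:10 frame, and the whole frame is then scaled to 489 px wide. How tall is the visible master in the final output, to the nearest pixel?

At 632×395 the master is width-limited, so height = 632 / 2.390 ≈ 264.44 px.
Scaling 632 → 489 is ×0.7737, so the height becomes 264.44 × 0.7737 ≈ 204.60 px.

205 px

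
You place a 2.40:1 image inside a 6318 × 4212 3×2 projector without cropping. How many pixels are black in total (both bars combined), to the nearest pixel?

2.40:1 is wider than 3×2, so it spans the full width.
Content height = 6318 / 2.400 ≈ 2632.5000 px.
Leftover height: 4212 − 2632.5000 = 1579.5000 px.
Bar area = 1579.5000 × 6318 ≈ 9979281 px.

9979281 pixels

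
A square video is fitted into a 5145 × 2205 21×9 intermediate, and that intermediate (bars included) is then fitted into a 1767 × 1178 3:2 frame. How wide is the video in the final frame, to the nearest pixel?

757 px

square in 5145×2205: fills the height, so the video is 2205.00 × 2205.00.
21×9 in 1767×1178: fills the width, so the intermediate becomes 1767.00 × 757.29 — a scale of ×0.3434.
Applying the same ×0.3434: 2205.00 → 757.29.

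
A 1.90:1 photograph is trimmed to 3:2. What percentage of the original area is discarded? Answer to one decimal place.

3:2 is narrower than 1.90:1, so the crop keeps the full height and trims the width.
(1.500)/(1.900) ≈ 0.789 of the area survives, leaving 21.05% discarded.

21.1%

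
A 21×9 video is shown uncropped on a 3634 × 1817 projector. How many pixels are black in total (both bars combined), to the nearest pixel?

943283 pixels

21×9 (2.333) > Univisium 2:1 (2.000), so the video fills the width.
The video is 3634 × 9/21 ≈ 1557.4286 px tall.
1817 − 1557.4286 = 259.5714 px of bars.
Across the 3634-px span: 259.5714 × 3634 ≈ 943283 px.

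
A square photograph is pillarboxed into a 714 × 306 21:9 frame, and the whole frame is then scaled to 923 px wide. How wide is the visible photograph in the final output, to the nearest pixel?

Fitted into 714×306, the photograph spans the height; its width is 306 × 1/1 ≈ 306.00 px.
Scaling 714 → 923 is ×1.2927, so the width becomes 306.00 × 1.2927 ≈ 395.57 px.

396 px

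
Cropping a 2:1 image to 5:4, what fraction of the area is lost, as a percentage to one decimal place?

37.5%

Going from 2:1 to 5:4 means cutting width while keeping height.
Fraction kept = (1.250)/(2.000) ≈ 62.50%, so 37.50% is lost.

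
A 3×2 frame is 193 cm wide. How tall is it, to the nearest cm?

Height = 193 × 2/3 = 128.67.

129 cm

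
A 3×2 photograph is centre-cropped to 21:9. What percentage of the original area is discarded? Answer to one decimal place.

The width stays; only height is cut (since 21:9 is wider than 3×2).
Area ratio = (1.500)/(2.333) = 64.29%; the remaining 35.71% is cropped out.

35.7%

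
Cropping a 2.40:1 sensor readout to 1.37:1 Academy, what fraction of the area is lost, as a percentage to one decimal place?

The height stays; only width is cut (since 1.37:1 Academy is narrower than 2.40:1).
(1.370)/(2.400) ≈ 0.571 of the area survives, leaving 42.92% discarded.

42.9%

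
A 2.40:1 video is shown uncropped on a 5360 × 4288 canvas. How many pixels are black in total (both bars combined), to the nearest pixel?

Since 2.400 > 1.250, the video is width-limited.
That makes the image 2233.3333 px tall (5360 / 2.400).
Leftover height: 4288 − 2233.3333 = 2054.6667 px.
Bar area = 2054.6667 × 5360 ≈ 11013013 px.

11013013 pixels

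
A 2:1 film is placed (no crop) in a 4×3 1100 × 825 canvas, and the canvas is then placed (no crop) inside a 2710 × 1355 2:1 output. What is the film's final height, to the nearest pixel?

903 px

Inside the 1100×825 canvas the film is width-limited at 1100.00 × 550.00.
4×3 in 2710×1355: fills the height, so the intermediate becomes 1806.67 × 1355.00 — a scale of ×1.6424.
Applying the same ×1.6424: 550.00 → 903.33.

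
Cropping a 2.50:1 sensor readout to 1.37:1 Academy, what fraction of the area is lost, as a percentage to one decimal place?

1.37:1 Academy is narrower than 2.50:1, so the crop keeps the full height and trims the width.
(1.370)/(2.500) ≈ 0.548 of the area survives, leaving 45.20% discarded.

45.2%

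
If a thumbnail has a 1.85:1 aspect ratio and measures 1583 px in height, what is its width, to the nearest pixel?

At 1.85:1, 1583 × 1.850 ≈ 2928.55.

2929 px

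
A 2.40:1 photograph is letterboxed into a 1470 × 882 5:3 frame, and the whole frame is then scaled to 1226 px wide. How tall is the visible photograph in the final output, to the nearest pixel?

511 px

In the 1470×882 frame the photograph fills the width: height = 1470 / 2.400 ≈ 612.50 px.
Scaling 1470 → 1226 is ×0.8340, so the height becomes 612.50 × 0.8340 ≈ 510.83 px.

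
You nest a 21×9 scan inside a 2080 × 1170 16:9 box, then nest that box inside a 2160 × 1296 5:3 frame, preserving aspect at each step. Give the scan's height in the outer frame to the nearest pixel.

21×9 in 2080×1170: fills the width, so the scan is 2080.00 × 891.43.
16:9 in 2160×1296: fills the width, so the intermediate becomes 2160.00 × 1215.00 — a scale of ×1.0385.
Applying the same ×1.0385: 891.43 → 925.71.

926 px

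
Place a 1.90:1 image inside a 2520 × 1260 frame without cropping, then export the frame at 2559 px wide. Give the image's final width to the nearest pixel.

In the 2520×1260 frame the image fills the height: width = 1260 × 1.900 ≈ 2394.00 px.
The frame scales by 2559/2520 = 1.0155; 2394.00 × 1.0155 ≈ 2431.05 px.

2431 px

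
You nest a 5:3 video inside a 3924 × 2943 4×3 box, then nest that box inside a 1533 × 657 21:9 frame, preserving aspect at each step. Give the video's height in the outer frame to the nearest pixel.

Inside the 3924×2943 canvas the video is width-limited at 3924.00 × 2354.40.
Second fit — the 4×3 canvas into 1533×657 spans the height: 876.00 × 657.00 (×0.2232 from 3924×2943).
The video scales with it: height 2354.40 × 0.2232 ≈ 525.60.

526 px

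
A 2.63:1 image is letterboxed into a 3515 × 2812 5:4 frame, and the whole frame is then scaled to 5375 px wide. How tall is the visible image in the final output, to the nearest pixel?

At 3515×2812 the image is width-limited, so height = 3515 / 2.630 ≈ 1336.50 px.
Scaling 3515 → 5375 is ×1.5292, so the height becomes 1336.50 × 1.5292 ≈ 2043.73 px.

2044 px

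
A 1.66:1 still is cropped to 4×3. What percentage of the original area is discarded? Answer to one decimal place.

The height stays; only width is cut (since 4×3 is narrower than 1.66:1).
Fraction kept = (1.333)/(1.660) ≈ 80.32%, so 19.68% is lost.

19.7%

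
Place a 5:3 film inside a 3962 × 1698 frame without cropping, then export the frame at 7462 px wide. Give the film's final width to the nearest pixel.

Fitted into 3962×1698, the film spans the height; its width is 1698 × 5/3 ≈ 2830.00 px.
Resizing to 7462 px wide multiplies everything by 1.8834: 2830.00 → 5330.00 px.

5330 px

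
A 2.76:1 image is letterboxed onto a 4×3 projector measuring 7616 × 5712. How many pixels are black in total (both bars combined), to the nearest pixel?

2.76:1 (2.760) > 4×3 (1.333), so the image fills the width.
Content height = 7616 / 2.760 ≈ 2759.4203 px.
Black = 5712 − 2759.4203 = 2952.5797 px.
Across the 7616-px span: 2952.5797 × 7616 ≈ 22486847 px.

22486847 pixels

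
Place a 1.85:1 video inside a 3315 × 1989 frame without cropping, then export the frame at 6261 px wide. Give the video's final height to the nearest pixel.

In the 3315×1989 frame the video fills the width: height = 3315 / 1.850 ≈ 1791.89 px.
Scaling 3315 → 6261 is ×1.8887, so the height becomes 1791.89 × 1.8887 ≈ 3384.32 px.

3384 px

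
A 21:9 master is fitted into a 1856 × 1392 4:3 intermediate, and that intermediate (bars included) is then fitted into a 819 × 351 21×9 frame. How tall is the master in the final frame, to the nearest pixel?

Inside the 1856×1392 canvas the master is width-limited at 1856.00 × 795.43.
The 4:3 canvas is height-limited in 819×351, giving 468.00 × 351.00; scale factor 0.2522.
So the master's height is 795.43 × 0.2522 ≈ 200.57.

201 px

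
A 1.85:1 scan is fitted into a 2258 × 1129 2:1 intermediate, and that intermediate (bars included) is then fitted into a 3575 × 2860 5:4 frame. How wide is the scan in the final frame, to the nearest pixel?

1.85:1 in 2258×1129: fills the height, so the scan is 2088.65 × 1129.00.
2:1 in 3575×2860: fills the width, so the intermediate becomes 3575.00 × 1787.50 — a scale of ×1.5833.
The scan scales with it: width 2088.65 × 1.5833 ≈ 3306.88.

3307 px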